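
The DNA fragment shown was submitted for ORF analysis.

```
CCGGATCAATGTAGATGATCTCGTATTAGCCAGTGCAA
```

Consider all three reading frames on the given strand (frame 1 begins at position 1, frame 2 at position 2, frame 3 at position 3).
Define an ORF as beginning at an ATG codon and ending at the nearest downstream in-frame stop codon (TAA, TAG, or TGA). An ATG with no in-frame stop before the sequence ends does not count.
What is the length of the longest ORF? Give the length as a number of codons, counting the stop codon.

Frame 1: CCG GAT CAA TGT AGA TGA TCT CGT ATT AGC CAG TGC — no ATG→stop ORF.
Frame 2: CGG ATC AAT GTA GAT GAT CTC GTA TTA GCC AGT GCA — no ATG→stop ORF.
Frame 3: GGA TCA ATG TAG ATG ATC TCG TAT TAG CCA GTG CAA — ATG at 9, stop TAG at 12 → 6 nt; ATG at 15, stop TAG at 27 → 15 nt.
Longest: frame 3, positions 15–29, 15 nt = 5 codons = 4 aa. → 5 codons.

5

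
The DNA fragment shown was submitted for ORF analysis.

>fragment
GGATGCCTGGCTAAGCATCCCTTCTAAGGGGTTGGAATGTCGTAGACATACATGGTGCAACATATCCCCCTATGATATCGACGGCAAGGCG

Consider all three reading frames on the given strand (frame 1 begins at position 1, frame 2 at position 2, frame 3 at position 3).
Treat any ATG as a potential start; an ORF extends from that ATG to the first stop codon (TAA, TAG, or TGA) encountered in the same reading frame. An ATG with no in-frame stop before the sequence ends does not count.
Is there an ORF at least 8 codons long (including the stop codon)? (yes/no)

yes

Frame 1: GGA TGC CTG GCT AAG CAT CCC TTC TAA GGG GTT GGA ATG TCG TAG ACA TAC ATG GTG CAA CAT ATC CCC CTA TGA TAT CGA CGG CAA GGC — ATG at 37, stop TAG at 43 → 9 nt; ATG at 52, stop TGA at 73 → 24 nt.
Frame 2: GAT GCC TGG CTA AGC ATC CCT TCT AAG GGG TTG GAA TGT CGT AGA CAT ACA TGG TGC AAC ATA TCC CCC TAT GAT ATC GAC GGC AAG GCG — no ATG→stop ORF.
Frame 3: ATG CCT GGC TAA GCA TCC CTT CTA AGG GGT TGG AAT GTC GTA GAC ATA CAT GGT GCA ACA TAT CCC CCT ATG ATA TCG ACG GCA AGG — ATG at 3, stop TAA at 12 → 12 nt.
Frame 1 has an ORF of 8 codons (positions 52–75) ≥ 8, so yes.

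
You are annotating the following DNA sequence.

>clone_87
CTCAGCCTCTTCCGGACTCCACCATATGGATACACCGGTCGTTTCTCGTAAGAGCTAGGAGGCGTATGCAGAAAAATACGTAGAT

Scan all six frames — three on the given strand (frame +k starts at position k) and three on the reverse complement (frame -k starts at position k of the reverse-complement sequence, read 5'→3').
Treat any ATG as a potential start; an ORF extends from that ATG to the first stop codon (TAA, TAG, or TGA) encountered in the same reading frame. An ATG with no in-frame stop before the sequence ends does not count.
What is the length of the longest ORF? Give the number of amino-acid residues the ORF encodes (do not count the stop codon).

10

Reverse complement (5'→3'): ATCTACGTATTTTTCTGCATACGCCTCCTAGCTCTTACGAGAAACGACCGGTGTATCCATATGGTGGAGTCCGGAAGAGGCTGAG
Frame +1: CTC AGC CTC TTC CGG ACT CCA CCA TAT GGA TAC ACC GGT CGT TTC TCG TAA GAG CTA GGA GGC GTA TGC AGA AAA ATA CGT AGA — no ATG→stop ORF.
Frame +2: TCA GCC TCT TCC GGA CTC CAC CAT ATG GAT ACA CCG GTC GTT TCT CGT AAG AGC TAG GAG GCG TAT GCA GAA AAA TAC GTA GAT — ATG at 26, stop TAG at 56 → 33 nt.
Frame +3: CAG CCT CTT CCG GAC TCC ACC ATA TGG ATA CAC CGG TCG TTT CTC GTA AGA GCT AGG AGG CGT ATG CAG AAA AAT ACG TAG — ATG at 66, stop TAG at 81 → 18 nt.
Frame -1: ATC TAC GTA TTT TTC TGC ATA CGC CTC CTA GCT CTT ACG AGA AAC GAC CGG TGT ATC CAT ATG GTG GAG TCC GGA AGA GGC TGA — ATG at 61, stop TGA at 82 → 24 nt.
Frame -2: TCT ACG TAT TTT TCT GCA TAC GCC TCC TAG CTC TTA CGA GAA ACG ACC GGT GTA TCC ATA TGG TGG AGT CCG GAA GAG GCT GAG — no ATG→stop ORF.
Frame -3: CTA CGT ATT TTT CTG CAT ACG CCT CCT AGC TCT TAC GAG AAA CGA CCG GTG TAT CCA TAT GGT GGA GTC CGG AAG AGG CTG — no ATG→stop ORF.
Longest: frame +2, positions 26–58, 33 nt = 11 codons = 10 aa. → 10 amino acids.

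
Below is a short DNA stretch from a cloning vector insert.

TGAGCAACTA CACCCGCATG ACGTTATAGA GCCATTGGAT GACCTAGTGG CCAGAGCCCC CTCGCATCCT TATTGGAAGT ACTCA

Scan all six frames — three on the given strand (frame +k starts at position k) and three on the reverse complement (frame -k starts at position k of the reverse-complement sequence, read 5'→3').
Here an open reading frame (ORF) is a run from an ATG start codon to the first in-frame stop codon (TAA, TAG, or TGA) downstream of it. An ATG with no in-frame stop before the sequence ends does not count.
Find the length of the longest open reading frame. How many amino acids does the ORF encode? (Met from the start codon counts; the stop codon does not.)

7

Reverse complement (5'→3'): TGAGTACTTCCAATAAGGATGCGAGGGGGCTCTGGCCACTAGGTCATCCAATGGCTCTATAACGTCATGCGGGTGTAGTTGCTCA
Frame +1: TGA GCA ACT ACA CCC GCA TGA CGT TAT AGA GCC ATT GGA TGA CCT AGT GGC CAG AGC CCC CTC GCA TCC TTA TTG GAA GTA CTC — no ATG→stop ORF.
Frame +2: GAG CAA CTA CAC CCG CAT GAC GTT ATA GAG CCA TTG GAT GAC CTA GTG GCC AGA GCC CCC TCG CAT CCT TAT TGG AAG TAC TCA — no ATG→stop ORF.
Frame +3: AGC AAC TAC ACC CGC ATG ACG TTA TAG AGC CAT TGG ATG ACC TAG TGG CCA GAG CCC CCT CGC ATC CTT ATT GGA AGT ACT — ATG at 18, stop TAG at 27 → 12 nt; ATG at 39, stop TAG at 45 → 9 nt.
Frame -1: TGA GTA CTT CCA ATA AGG ATG CGA GGG GGC TCT GGC CAC TAG GTC ATC CAA TGG CTC TAT AAC GTC ATG CGG GTG TAG TTG CTC — ATG at 19, stop TAG at 40 → 24 nt; ATG at 67, stop TAG at 76 → 12 nt.
Frame -2: GAG TAC TTC CAA TAA GGA TGC GAG GGG GCT CTG GCC ACT AGG TCA TCC AAT GGC TCT ATA ACG TCA TGC GGG TGT AGT TGC TCA — no ATG→stop ORF.
Frame -3: AGT ACT TCC AAT AAG GAT GCG AGG GGG CTC TGG CCA CTA GGT CAT CCA ATG GCT CTA TAA CGT CAT GCG GGT GTA GTT GCT — ATG at 51, stop TAA at 60 → 12 nt.
Longest: frame -1, positions 19–42, 24 nt = 8 codons = 7 aa. → 7 amino acids.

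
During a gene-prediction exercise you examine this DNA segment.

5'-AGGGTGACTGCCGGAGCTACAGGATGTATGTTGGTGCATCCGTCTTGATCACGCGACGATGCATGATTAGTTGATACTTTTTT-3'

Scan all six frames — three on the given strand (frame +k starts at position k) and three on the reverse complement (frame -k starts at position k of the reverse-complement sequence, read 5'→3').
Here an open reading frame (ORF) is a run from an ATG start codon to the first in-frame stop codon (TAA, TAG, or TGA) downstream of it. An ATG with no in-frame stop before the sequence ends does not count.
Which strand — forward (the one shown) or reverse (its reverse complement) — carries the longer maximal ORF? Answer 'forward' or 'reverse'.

Reverse complement (5'→3'): AAAAAAGTATCAACTAATCATGCATCGTCGCGTGATCAAGACGGATGCACCAACATACATCCTGTAGCTCCGGCAGTCACCCT
Frame +1: AGG GTG ACT GCC GGA GCT ACA GGA TGT ATG TTG GTG CAT CCG TCT TGA TCA CGC GAC GAT GCA TGA TTA GTT GAT ACT TTT — ATG at 28, stop TGA at 46 → 21 nt.
Frame +2: GGG TGA CTG CCG GAG CTA CAG GAT GTA TGT TGG TGC ATC CGT CTT GAT CAC GCG ACG ATG CAT GAT TAG TTG ATA CTT TTT — ATG at 59, stop TAG at 68 → 12 nt.
Frame +3: GGT GAC TGC CGG AGC TAC AGG ATG TAT GTT GGT GCA TCC GTC TTG ATC ACG CGA CGA TGC ATG ATT AGT TGA TAC TTT TTT — ATG at 24, stop TGA at 72 → 51 nt; ATG at 63, stop TGA at 72 → 12 nt.
Frame -1: AAA AAA GTA TCA ACT AAT CAT GCA TCG TCG CGT GAT CAA GAC GGA TGC ACC AAC ATA CAT CCT GTA GCT CCG GCA GTC ACC — no ATG→stop ORF.
Frame -2: AAA AAG TAT CAA CTA ATC ATG CAT CGT CGC GTG ATC AAG ACG GAT GCA CCA ACA TAC ATC CTG TAG CTC CGG CAG TCA CCC — ATG at 20, stop TAG at 65 → 48 nt.
Frame -3: AAA AGT ATC AAC TAA TCA TGC ATC GTC GCG TGA TCA AGA CGG ATG CAC CAA CAT ACA TCC TGT AGC TCC GGC AGT CAC CCT — no ATG→stop ORF.
Forward-strand max 51 nt; reverse-strand max 48 nt. The forward strand has the longer ORF.

forward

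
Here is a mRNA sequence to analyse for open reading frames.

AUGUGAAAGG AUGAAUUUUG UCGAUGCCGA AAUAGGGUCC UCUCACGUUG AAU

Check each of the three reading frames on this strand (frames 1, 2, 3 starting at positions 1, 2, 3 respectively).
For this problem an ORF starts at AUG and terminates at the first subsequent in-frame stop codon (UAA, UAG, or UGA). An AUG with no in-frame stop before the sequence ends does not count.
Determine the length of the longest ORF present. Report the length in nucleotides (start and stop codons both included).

Frame 1: AUG UGA AAG GAU GAA UUU UGU CGA UGC CGA AAU AGG GUC CUC UCA CGU UGA — AUG at 1, stop UGA at 4 → 6 nt.
Frame 2: UGU GAA AGG AUG AAU UUU GUC GAU GCC GAA AUA GGG UCC UCU CAC GUU GAA — no AUG→stop ORF.
Frame 3: GUG AAA GGA UGA AUU UUG UCG AUG CCG AAA UAG GGU CCU CUC ACG UUG AAU — AUG at 24, stop UAG at 33 → 12 nt.
Longest: frame 3, positions 24–35, 12 nt = 4 codons = 3 aa. → 12 nucleotides.

12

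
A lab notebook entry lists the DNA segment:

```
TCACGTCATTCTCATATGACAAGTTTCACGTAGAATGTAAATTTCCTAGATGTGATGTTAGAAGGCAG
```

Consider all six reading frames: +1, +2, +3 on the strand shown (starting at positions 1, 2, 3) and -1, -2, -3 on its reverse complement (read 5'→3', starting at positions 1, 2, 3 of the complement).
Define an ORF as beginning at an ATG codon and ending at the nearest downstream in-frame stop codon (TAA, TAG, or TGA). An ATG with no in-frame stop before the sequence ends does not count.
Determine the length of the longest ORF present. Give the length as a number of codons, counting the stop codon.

Reverse complement (5'→3'): CTGCCTTCTAACATCACATCTAGGAAATTTACATTCTACGTGAAACTTGTCATATGAGAATGACGTGA
Frame +1: TCA CGT CAT TCT CAT ATG ACA AGT TTC ACG TAG AAT GTA AAT TTC CTA GAT GTG ATG TTA GAA GGC — ATG at 16, stop TAG at 31 → 18 nt.
Frame +2: CAC GTC ATT CTC ATA TGA CAA GTT TCA CGT AGA ATG TAA ATT TCC TAG ATG TGA TGT TAG AAG GCA — ATG at 35, stop TAA at 38 → 6 nt; ATG at 50, stop TGA at 53 → 6 nt.
Frame +3: ACG TCA TTC TCA TAT GAC AAG TTT CAC GTA GAA TGT AAA TTT CCT AGA TGT GAT GTT AGA AGG CAG — no ATG→stop ORF.
Frame -1: CTG CCT TCT AAC ATC ACA TCT AGG AAA TTT ACA TTC TAC GTG AAA CTT GTC ATA TGA GAA TGA CGT — no ATG→stop ORF.
Frame -2: TGC CTT CTA ACA TCA CAT CTA GGA AAT TTA CAT TCT ACG TGA AAC TTG TCA TAT GAG AAT GAC GTG — no ATG→stop ORF.
Frame -3: GCC TTC TAA CAT CAC ATC TAG GAA ATT TAC ATT CTA CGT GAA ACT TGT CAT ATG AGA ATG ACG TGA — ATG at 54, stop TGA at 66 → 15 nt; ATG at 60, stop TGA at 66 → 9 nt.
Longest: frame +1, positions 16–33, 18 nt = 6 codons = 5 aa. → 6 codons.

6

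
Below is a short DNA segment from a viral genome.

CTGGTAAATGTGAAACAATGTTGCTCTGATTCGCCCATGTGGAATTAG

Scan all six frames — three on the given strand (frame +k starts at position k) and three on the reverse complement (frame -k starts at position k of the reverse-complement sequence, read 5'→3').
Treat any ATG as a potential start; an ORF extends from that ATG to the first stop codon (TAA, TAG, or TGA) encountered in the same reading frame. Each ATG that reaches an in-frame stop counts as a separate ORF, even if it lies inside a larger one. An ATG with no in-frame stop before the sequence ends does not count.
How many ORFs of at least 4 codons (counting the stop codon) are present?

Reverse complement (5'→3'): CTAATTCCACATGGGCGAATCAGAGCAACATTGTTTCACATTTACCAG
Frame +1: CTG GTA AAT GTG AAA CAA TGT TGC TCT GAT TCG CCC ATG TGG AAT TAG — ATG at 37, stop TAG at 46 → 12 nt.
Frame +2: TGG TAA ATG TGA AAC AAT GTT GCT CTG ATT CGC CCA TGT GGA ATT — ATG at 8, stop TGA at 11 → 6 nt.
Frame +3: GGT AAA TGT GAA ACA ATG TTG CTC TGA TTC GCC CAT GTG GAA TTA — ATG at 18, stop TGA at 27 → 12 nt.
Frame -1: CTA ATT CCA CAT GGG CGA ATC AGA GCA ACA TTG TTT CAC ATT TAC CAG — no ATG→stop ORF.
Frame -2: TAA TTC CAC ATG GGC GAA TCA GAG CAA CAT TGT TTC ACA TTT ACC — no ATG→stop ORF.
Frame -3: AAT TCC ACA TGG GCG AAT CAG AGC AAC ATT GTT TCA CAT TTA CCA — no ATG→stop ORF.
ORFs ≥ 4 codons: frame +1 37–48 (4 codons), frame +3 18–29 (4 codons). Count = 2.

2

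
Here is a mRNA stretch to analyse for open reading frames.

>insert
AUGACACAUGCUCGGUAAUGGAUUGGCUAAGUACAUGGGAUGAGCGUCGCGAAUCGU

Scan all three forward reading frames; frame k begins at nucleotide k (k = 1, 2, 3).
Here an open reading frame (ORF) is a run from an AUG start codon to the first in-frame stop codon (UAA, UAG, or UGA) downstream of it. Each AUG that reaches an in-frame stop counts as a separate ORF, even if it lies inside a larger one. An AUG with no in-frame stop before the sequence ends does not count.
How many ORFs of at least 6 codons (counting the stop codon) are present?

Frame 1: AUG ACA CAU GCU CGG UAA UGG AUU GGC UAA GUA CAU GGG AUG AGC GUC GCG AAU CGU — AUG at 1, stop UAA at 16 → 18 nt.
Frame 2: UGA CAC AUG CUC GGU AAU GGA UUG GCU AAG UAC AUG GGA UGA GCG UCG CGA AUC — AUG at 8, stop UGA at 41 → 36 nt; AUG at 35, stop UGA at 41 → 9 nt.
Frame 3: GAC ACA UGC UCG GUA AUG GAU UGG CUA AGU ACA UGG GAU GAG CGU CGC GAA UCG — no AUG→stop ORF.
ORFs ≥ 6 codons: frame 1 1–18 (6 codons), frame 2 8–43 (12 codons). Count = 2.

2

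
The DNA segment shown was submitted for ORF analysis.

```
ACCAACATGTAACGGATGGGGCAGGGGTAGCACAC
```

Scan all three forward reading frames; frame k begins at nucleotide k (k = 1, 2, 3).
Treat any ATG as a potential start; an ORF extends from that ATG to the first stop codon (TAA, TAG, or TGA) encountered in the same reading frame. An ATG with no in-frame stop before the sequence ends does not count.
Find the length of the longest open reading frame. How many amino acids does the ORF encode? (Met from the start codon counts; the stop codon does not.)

Frame 1: ACC AAC ATG TAA CGG ATG GGG CAG GGG TAG CAC — ATG at 7, stop TAA at 10 → 6 nt; ATG at 16, stop TAG at 28 → 15 nt.
Frame 2: CCA ACA TGT AAC GGA TGG GGC AGG GGT AGC ACA — no ATG→stop ORF.
Frame 3: CAA CAT GTA ACG GAT GGG GCA GGG GTA GCA CAC — no ATG→stop ORF.
Longest: frame 1, positions 16–30, 15 nt = 5 codons = 4 aa. → 4 amino acids.

4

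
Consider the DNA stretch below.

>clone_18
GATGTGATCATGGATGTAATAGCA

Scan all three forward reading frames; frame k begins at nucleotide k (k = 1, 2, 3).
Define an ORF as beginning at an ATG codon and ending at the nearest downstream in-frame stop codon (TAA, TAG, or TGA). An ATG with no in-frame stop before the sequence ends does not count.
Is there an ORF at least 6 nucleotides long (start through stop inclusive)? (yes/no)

Frame 1: GAT GTG ATC ATG GAT GTA ATA GCA — no ATG→stop ORF.
Frame 2: ATG TGA TCA TGG ATG TAA TAG — ATG at 2, stop TGA at 5 → 6 nt; ATG at 14, stop TAA at 17 → 6 nt.
Frame 3: TGT GAT CAT GGA TGT AAT AGC — no ATG→stop ORF.
Frame 2 has an ORF of 6 nucleotides (positions 2–7) ≥ 6, so yes.

yes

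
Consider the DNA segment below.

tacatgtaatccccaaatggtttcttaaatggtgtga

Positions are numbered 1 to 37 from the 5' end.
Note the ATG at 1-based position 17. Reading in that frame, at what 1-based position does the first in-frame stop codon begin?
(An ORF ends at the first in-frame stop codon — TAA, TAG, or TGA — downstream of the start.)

Codons from position 17: ATG (17–19), GTT (20–22), TCT (23–25), TAA (26–28).
TAA is a stop codon; it begins at position 26.

26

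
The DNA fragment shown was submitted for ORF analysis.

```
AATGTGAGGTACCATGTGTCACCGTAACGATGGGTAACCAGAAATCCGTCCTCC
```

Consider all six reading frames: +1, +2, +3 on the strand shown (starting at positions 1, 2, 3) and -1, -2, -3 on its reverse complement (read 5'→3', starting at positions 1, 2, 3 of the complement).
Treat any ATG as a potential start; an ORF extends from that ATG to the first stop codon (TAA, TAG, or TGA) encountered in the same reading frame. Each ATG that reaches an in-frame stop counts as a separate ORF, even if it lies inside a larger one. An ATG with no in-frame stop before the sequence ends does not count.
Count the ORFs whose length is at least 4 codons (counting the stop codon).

Reverse complement (5'→3'): GGAGGACGGATTTCTGGTTACCCATCGTTACGGTGACACATGGTACCTCACATT
Frame +1: AAT GTG AGG TAC CAT GTG TCA CCG TAA CGA TGG GTA ACC AGA AAT CCG TCC TCC — no ATG→stop ORF.
Frame +2: ATG TGA GGT ACC ATG TGT CAC CGT AAC GAT GGG TAA CCA GAA ATC CGT CCT — ATG at 2, stop TGA at 5 → 6 nt; ATG at 14, stop TAA at 35 → 24 nt.
Frame +3: TGT GAG GTA CCA TGT GTC ACC GTA ACG ATG GGT AAC CAG AAA TCC GTC CTC — no ATG→stop ORF.
Frame -1: GGA GGA CGG ATT TCT GGT TAC CCA TCG TTA CGG TGA CAC ATG GTA CCT CAC ATT — no ATG→stop ORF.
Frame -2: GAG GAC GGA TTT CTG GTT ACC CAT CGT TAC GGT GAC ACA TGG TAC CTC ACA — no ATG→stop ORF.
Frame -3: AGG ACG GAT TTC TGG TTA CCC ATC GTT ACG GTG ACA CAT GGT ACC TCA CAT — no ATG→stop ORF.
ORFs ≥ 4 codons: frame +2 14–37 (8 codons). Count = 1.

1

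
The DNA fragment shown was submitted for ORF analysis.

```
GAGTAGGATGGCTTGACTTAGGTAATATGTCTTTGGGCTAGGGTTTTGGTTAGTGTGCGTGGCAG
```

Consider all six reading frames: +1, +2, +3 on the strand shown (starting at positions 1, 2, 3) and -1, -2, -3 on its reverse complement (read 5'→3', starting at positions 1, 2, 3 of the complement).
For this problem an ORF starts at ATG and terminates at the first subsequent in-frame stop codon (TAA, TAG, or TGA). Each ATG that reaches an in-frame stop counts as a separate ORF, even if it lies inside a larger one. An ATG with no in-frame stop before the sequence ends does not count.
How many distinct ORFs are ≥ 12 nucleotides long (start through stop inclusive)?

Reverse complement (5'→3'): CTGCCACGCACACTAACCAAAACCCTAGCCCAAAGACATATTACCTAAGTCAAGCCATCCTACTC
Frame +1: GAG TAG GAT GGC TTG ACT TAG GTA ATA TGT CTT TGG GCT AGG GTT TTG GTT AGT GTG CGT GGC — no ATG→stop ORF.
Frame +2: AGT AGG ATG GCT TGA CTT AGG TAA TAT GTC TTT GGG CTA GGG TTT TGG TTA GTG TGC GTG GCA — ATG at 8, stop TGA at 14 → 9 nt.
Frame +3: GTA GGA TGG CTT GAC TTA GGT AAT ATG TCT TTG GGC TAG GGT TTT GGT TAG TGT GCG TGG CAG — ATG at 27, stop TAG at 39 → 15 nt.
Frame -1: CTG CCA CGC ACA CTA ACC AAA ACC CTA GCC CAA AGA CAT ATT ACC TAA GTC AAG CCA TCC TAC — no ATG→stop ORF.
Frame -2: TGC CAC GCA CAC TAA CCA AAA CCC TAG CCC AAA GAC ATA TTA CCT AAG TCA AGC CAT CCT ACT — no ATG→stop ORF.
Frame -3: GCC ACG CAC ACT AAC CAA AAC CCT AGC CCA AAG ACA TAT TAC CTA AGT CAA GCC ATC CTA CTC — no ATG→stop ORF.
ORFs ≥ 12 nucleotides: frame +3 27–41 (15 nucleotides). Count = 1.

1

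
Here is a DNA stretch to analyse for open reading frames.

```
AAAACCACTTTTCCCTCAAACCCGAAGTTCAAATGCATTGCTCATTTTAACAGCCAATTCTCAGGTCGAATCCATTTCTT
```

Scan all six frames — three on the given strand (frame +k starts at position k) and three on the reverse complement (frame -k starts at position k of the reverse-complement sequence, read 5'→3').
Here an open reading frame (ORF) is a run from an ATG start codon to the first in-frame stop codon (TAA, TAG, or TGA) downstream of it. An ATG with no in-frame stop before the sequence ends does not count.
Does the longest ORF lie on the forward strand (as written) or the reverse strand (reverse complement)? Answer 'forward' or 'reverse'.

reverse

Reverse complement (5'→3'): AAGAAATGGATTCGACCTGAGAATTGGCTGTTAAAATGAGCAATGCATTTGAACTTCGGGTTTGAGGGAAAAGTGGTTTT
Frame +1: AAA ACC ACT TTT CCC TCA AAC CCG AAG TTC AAA TGC ATT GCT CAT TTT AAC AGC CAA TTC TCA GGT CGA ATC CAT TTC — no ATG→stop ORF.
Frame +2: AAA CCA CTT TTC CCT CAA ACC CGA AGT TCA AAT GCA TTG CTC ATT TTA ACA GCC AAT TCT CAG GTC GAA TCC ATT TCT — no ATG→stop ORF.
Frame +3: AAC CAC TTT TCC CTC AAA CCC GAA GTT CAA ATG CAT TGC TCA TTT TAA CAG CCA ATT CTC AGG TCG AAT CCA TTT CTT — ATG at 33, stop TAA at 48 → 18 nt.
Frame -1: AAG AAA TGG ATT CGA CCT GAG AAT TGG CTG TTA AAA TGA GCA ATG CAT TTG AAC TTC GGG TTT GAG GGA AAA GTG GTT — no ATG→stop ORF.
Frame -2: AGA AAT GGA TTC GAC CTG AGA ATT GGC TGT TAA AAT GAG CAA TGC ATT TGA ACT TCG GGT TTG AGG GAA AAG TGG TTT — no ATG→stop ORF.
Frame -3: GAA ATG GAT TCG ACC TGA GAA TTG GCT GTT AAA ATG AGC AAT GCA TTT GAA CTT CGG GTT TGA GGG AAA AGT GGT TTT — ATG at 6, stop TGA at 18 → 15 nt; ATG at 36, stop TGA at 63 → 30 nt.
Forward-strand max 18 nt; reverse-strand max 30 nt. The reverse strand has the longer ORF.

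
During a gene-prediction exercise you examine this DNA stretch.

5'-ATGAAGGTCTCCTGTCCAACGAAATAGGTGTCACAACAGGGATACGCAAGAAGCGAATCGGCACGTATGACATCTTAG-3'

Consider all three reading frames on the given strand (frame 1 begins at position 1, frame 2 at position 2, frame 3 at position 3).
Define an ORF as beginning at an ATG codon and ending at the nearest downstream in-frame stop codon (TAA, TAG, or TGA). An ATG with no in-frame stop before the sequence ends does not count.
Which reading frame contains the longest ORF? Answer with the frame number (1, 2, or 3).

1

Frame 1: ATG AAG GTC TCC TGT CCA ACG AAA TAG GTG TCA CAA CAG GGA TAC GCA AGA AGC GAA TCG GCA CGT ATG ACA TCT TAG — ATG at 1, stop TAG at 25 → 27 nt; ATG at 67, stop TAG at 76 → 12 nt.
Frame 2: TGA AGG TCT CCT GTC CAA CGA AAT AGG TGT CAC AAC AGG GAT ACG CAA GAA GCG AAT CGG CAC GTA TGA CAT CTT — no ATG→stop ORF.
Frame 3: GAA GGT CTC CTG TCC AAC GAA ATA GGT GTC ACA ACA GGG ATA CGC AAG AAG CGA ATC GGC ACG TAT GAC ATC TTA — no ATG→stop ORF.
Longest ORF is 27 nt in frame 1 (positions 1–27).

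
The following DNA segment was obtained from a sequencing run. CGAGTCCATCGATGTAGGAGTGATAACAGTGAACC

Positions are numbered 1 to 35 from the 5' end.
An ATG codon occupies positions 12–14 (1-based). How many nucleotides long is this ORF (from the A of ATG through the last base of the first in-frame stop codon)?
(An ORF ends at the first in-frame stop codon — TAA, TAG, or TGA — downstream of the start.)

Codons from position 12: ATG (12–14), TAG (15–17).
TAG is the first in-frame stop; ORF spans 12–17, 6 nucleotides.

6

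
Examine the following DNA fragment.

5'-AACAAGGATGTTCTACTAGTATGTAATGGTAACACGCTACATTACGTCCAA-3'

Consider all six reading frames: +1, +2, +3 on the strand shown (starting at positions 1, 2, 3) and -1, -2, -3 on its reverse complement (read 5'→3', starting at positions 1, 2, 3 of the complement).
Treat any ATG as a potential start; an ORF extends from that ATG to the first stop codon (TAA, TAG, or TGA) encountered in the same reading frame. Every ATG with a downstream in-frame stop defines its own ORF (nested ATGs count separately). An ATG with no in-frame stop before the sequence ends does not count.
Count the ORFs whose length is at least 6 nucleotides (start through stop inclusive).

Reverse complement (5'→3'): TTGGACGTAATGTAGCGTGTTACCATTACATACTAGTAGAACATCCTTGTT
Frame +1: AAC AAG GAT GTT CTA CTA GTA TGT AAT GGT AAC ACG CTA CAT TAC GTC CAA — no ATG→stop ORF.
Frame +2: ACA AGG ATG TTC TAC TAG TAT GTA ATG GTA ACA CGC TAC ATT ACG TCC — ATG at 8, stop TAG at 17 → 12 nt.
Frame +3: CAA GGA TGT TCT ACT AGT ATG TAA TGG TAA CAC GCT ACA TTA CGT CCA — ATG at 21, stop TAA at 24 → 6 nt.
Frame -1: TTG GAC GTA ATG TAG CGT GTT ACC ATT ACA TAC TAG TAG AAC ATC CTT GTT — ATG at 10, stop TAG at 13 → 6 nt.
Frame -2: TGG ACG TAA TGT AGC GTG TTA CCA TTA CAT ACT AGT AGA ACA TCC TTG — no ATG→stop ORF.
Frame -3: GGA CGT AAT GTA GCG TGT TAC CAT TAC ATA CTA GTA GAA CAT CCT TGT — no ATG→stop ORF.
ORFs ≥ 6 nucleotides: frame +2 8–19 (12 nucleotides), frame +3 21–26 (6 nucleotides), frame -1 10–15 (6 nucleotides). Count = 3.

3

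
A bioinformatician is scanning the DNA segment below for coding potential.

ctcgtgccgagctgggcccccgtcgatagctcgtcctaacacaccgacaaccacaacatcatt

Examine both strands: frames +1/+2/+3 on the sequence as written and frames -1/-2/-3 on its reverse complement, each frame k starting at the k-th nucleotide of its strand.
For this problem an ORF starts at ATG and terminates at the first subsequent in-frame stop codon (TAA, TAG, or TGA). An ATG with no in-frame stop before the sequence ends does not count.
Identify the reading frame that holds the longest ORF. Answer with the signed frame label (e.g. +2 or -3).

-2

Reverse complement (5'→3'): AATGATGTTGTGGTTGTCGGTGTGTTAGGACGAGCTATCGACGGGGGCCCAGCTCGGCACGAG
Frame +1: CTC GTG CCG AGC TGG GCC CCC GTC GAT AGC TCG TCC TAA CAC ACC GAC AAC CAC AAC ATC ATT — no ATG→stop ORF.
Frame +2: TCG TGC CGA GCT GGG CCC CCG TCG ATA GCT CGT CCT AAC ACA CCG ACA ACC ACA ACA TCA — no ATG→stop ORF.
Frame +3: CGT GCC GAG CTG GGC CCC CGT CGA TAG CTC GTC CTA ACA CAC CGA CAA CCA CAA CAT CAT — no ATG→stop ORF.
Frame -1: AAT GAT GTT GTG GTT GTC GGT GTG TTA GGA CGA GCT ATC GAC GGG GGC CCA GCT CGG CAC GAG — no ATG→stop ORF.
Frame -2: ATG ATG TTG TGG TTG TCG GTG TGT TAG GAC GAG CTA TCG ACG GGG GCC CAG CTC GGC ACG — ATG at 2, stop TAG at 26 → 27 nt; ATG at 5, stop TAG at 26 → 24 nt.
Frame -3: TGA TGT TGT GGT TGT CGG TGT GTT AGG ACG AGC TAT CGA CGG GGG CCC AGC TCG GCA CGA — no ATG→stop ORF.
Longest ORF is 27 nt in frame -2 (positions 2–28).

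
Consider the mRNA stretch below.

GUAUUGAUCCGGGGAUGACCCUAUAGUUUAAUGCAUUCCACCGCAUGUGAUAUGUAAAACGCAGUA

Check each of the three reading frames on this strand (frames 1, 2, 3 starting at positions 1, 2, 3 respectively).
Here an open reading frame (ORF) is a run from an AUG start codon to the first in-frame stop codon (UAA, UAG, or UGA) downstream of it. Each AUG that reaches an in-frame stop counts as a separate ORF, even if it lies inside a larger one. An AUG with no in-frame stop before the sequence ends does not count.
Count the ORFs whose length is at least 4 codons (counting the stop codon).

Frame 1: GUA UUG AUC CGG GGA UGA CCC UAU AGU UUA AUG CAU UCC ACC GCA UGU GAU AUG UAA AAC GCA GUA — AUG at 31, stop UAA at 55 → 27 nt; AUG at 52, stop UAA at 55 → 6 nt.
Frame 2: UAU UGA UCC GGG GAU GAC CCU AUA GUU UAA UGC AUU CCA CCG CAU GUG AUA UGU AAA ACG CAG — no AUG→stop ORF.
Frame 3: AUU GAU CCG GGG AUG ACC CUA UAG UUU AAU GCA UUC CAC CGC AUG UGA UAU GUA AAA CGC AGU — AUG at 15, stop UAG at 24 → 12 nt; AUG at 45, stop UGA at 48 → 6 nt.
ORFs ≥ 4 codons: frame 1 31–57 (9 codons), frame 3 15–26 (4 codons). Count = 2.

2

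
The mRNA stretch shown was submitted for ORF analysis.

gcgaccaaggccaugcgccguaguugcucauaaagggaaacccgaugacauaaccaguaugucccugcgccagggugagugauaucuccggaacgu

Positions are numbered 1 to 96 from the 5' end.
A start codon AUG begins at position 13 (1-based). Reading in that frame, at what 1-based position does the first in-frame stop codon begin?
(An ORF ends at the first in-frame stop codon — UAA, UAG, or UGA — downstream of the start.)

31

Codons from position 13: AUG (13–15), CGC (16–18), CGU (19–21), AGU (22–24), UGC (25–27), UCA (28–30), UAA (31–33).
UAA is a stop codon; it begins at position 31.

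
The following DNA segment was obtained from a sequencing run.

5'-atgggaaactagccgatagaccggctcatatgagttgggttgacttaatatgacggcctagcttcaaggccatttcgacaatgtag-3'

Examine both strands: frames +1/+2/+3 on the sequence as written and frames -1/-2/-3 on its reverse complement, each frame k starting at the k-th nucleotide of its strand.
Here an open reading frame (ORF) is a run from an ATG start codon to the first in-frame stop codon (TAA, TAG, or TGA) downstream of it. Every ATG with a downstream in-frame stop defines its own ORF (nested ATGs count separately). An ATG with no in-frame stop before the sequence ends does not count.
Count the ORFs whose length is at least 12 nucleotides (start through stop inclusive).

5

Reverse complement (5'→3'): CTACATTGTCGAAATGGCCTTGAAGCTAGGCCGTCATATTAAGTCAACCCAACTCATATGAGCCGGTCTATCGGCTAGTTTCCCAT
Frame +1: ATG GGA AAC TAG CCG ATA GAC CGG CTC ATA TGA GTT GGG TTG ACT TAA TAT GAC GGC CTA GCT TCA AGG CCA TTT CGA CAA TGT — ATG at 1, stop TAG at 10 → 12 nt.
Frame +2: TGG GAA ACT AGC CGA TAG ACC GGC TCA TAT GAG TTG GGT TGA CTT AAT ATG ACG GCC TAG CTT CAA GGC CAT TTC GAC AAT GTA — ATG at 50, stop TAG at 59 → 12 nt.
Frame +3: GGG AAA CTA GCC GAT AGA CCG GCT CAT ATG AGT TGG GTT GAC TTA ATA TGA CGG CCT AGC TTC AAG GCC ATT TCG ACA ATG TAG — ATG at 30, stop TGA at 51 → 24 nt; ATG at 81, stop TAG at 84 → 6 nt.
Frame -1: CTA CAT TGT CGA AAT GGC CTT GAA GCT AGG CCG TCA TAT TAA GTC AAC CCA ACT CAT ATG AGC CGG TCT ATC GGC TAG TTT CCC — ATG at 58, stop TAG at 76 → 21 nt.
Frame -2: TAC ATT GTC GAA ATG GCC TTG AAG CTA GGC CGT CAT ATT AAG TCA ACC CAA CTC ATA TGA GCC GGT CTA TCG GCT AGT TTC CCA — ATG at 14, stop TGA at 59 → 48 nt.
Frame -3: ACA TTG TCG AAA TGG CCT TGA AGC TAG GCC GTC ATA TTA AGT CAA CCC AAC TCA TAT GAG CCG GTC TAT CGG CTA GTT TCC CAT — no ATG→stop ORF.
ORFs ≥ 12 nucleotides: frame +1 1–12 (12 nucleotides), frame +2 50–61 (12 nucleotides), frame +3 30–53 (24 nucleotides), frame -1 58–78 (21 nucleotides), frame -2 14–61 (48 nucleotides). Count = 5.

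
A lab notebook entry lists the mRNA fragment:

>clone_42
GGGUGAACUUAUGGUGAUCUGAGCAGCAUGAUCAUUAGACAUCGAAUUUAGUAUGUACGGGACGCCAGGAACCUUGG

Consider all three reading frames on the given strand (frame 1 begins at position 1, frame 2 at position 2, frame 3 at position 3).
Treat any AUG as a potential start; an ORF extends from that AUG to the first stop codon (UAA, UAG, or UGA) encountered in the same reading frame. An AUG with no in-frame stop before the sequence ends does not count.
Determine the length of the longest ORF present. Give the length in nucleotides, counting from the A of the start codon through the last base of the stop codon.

24

Frame 1: GGG UGA ACU UAU GGU GAU CUG AGC AGC AUG AUC AUU AGA CAU CGA AUU UAG UAU GUA CGG GAC GCC AGG AAC CUU — AUG at 28, stop UAG at 49 → 24 nt.
Frame 2: GGU GAA CUU AUG GUG AUC UGA GCA GCA UGA UCA UUA GAC AUC GAA UUU AGU AUG UAC GGG ACG CCA GGA ACC UUG — AUG at 11, stop UGA at 20 → 12 nt.
Frame 3: GUG AAC UUA UGG UGA UCU GAG CAG CAU GAU CAU UAG ACA UCG AAU UUA GUA UGU ACG GGA CGC CAG GAA CCU UGG — no AUG→stop ORF.
Longest: frame 1, positions 28–51, 24 nt = 8 codons = 7 aa. → 24 nucleotides.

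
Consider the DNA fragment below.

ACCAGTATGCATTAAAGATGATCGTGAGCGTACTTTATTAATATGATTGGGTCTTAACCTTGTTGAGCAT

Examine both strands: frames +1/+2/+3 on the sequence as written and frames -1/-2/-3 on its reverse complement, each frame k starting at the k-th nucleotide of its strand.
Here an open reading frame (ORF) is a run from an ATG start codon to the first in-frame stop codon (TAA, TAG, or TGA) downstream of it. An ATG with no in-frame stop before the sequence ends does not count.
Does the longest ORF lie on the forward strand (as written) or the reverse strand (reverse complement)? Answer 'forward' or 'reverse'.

Reverse complement (5'→3'): ATGCTCAACAAGGTTAAGACCCAATCATATTAATAAAGTACGCTCACGATCATCTTTAATGCATACTGGT
Frame +1: ACC AGT ATG CAT TAA AGA TGA TCG TGA GCG TAC TTT ATT AAT ATG ATT GGG TCT TAA CCT TGT TGA GCA — ATG at 7, stop TAA at 13 → 9 nt; ATG at 43, stop TAA at 55 → 15 nt.
Frame +2: CCA GTA TGC ATT AAA GAT GAT CGT GAG CGT ACT TTA TTA ATA TGA TTG GGT CTT AAC CTT GTT GAG CAT — no ATG→stop ORF.
Frame +3: CAG TAT GCA TTA AAG ATG ATC GTG AGC GTA CTT TAT TAA TAT GAT TGG GTC TTA ACC TTG TTG AGC — ATG at 18, stop TAA at 39 → 24 nt.
Frame -1: ATG CTC AAC AAG GTT AAG ACC CAA TCA TAT TAA TAA AGT ACG CTC ACG ATC ATC TTT AAT GCA TAC TGG — ATG at 1, stop TAA at 31 → 33 nt.
Frame -2: TGC TCA ACA AGG TTA AGA CCC AAT CAT ATT AAT AAA GTA CGC TCA CGA TCA TCT TTA ATG CAT ACT GGT — no ATG→stop ORF.
Frame -3: GCT CAA CAA GGT TAA GAC CCA ATC ATA TTA ATA AAG TAC GCT CAC GAT CAT CTT TAA TGC ATA CTG — no ATG→stop ORF.
Forward-strand max 24 nt; reverse-strand max 33 nt. The reverse strand has the longer ORF.

reverse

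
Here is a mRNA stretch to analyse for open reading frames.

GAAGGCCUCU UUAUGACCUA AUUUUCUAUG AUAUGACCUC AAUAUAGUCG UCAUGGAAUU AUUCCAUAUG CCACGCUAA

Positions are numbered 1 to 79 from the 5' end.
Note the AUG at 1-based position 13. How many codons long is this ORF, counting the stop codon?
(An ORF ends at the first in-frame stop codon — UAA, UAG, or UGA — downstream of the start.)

Codons from position 13: AUG (13–15), ACC (16–18), UAA (19–21).
UAA is the first in-frame stop; that's 3 codons including the stop.

3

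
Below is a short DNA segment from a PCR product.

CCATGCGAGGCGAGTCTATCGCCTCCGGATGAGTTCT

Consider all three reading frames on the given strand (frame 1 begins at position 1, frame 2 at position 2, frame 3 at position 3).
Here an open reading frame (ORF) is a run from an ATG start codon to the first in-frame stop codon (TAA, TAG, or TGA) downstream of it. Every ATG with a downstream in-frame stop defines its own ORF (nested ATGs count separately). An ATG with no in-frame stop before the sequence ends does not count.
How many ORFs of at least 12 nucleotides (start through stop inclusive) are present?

1

Frame 1: CCA TGC GAG GCG AGT CTA TCG CCT CCG GAT GAG TTC — no ATG→stop ORF.
Frame 2: CAT GCG AGG CGA GTC TAT CGC CTC CGG ATG AGT TCT — no ATG→stop ORF.
Frame 3: ATG CGA GGC GAG TCT ATC GCC TCC GGA TGA GTT — ATG at 3, stop TGA at 30 → 30 nt.
ORFs ≥ 12 nucleotides: frame 3 3–32 (30 nucleotides). Count = 1.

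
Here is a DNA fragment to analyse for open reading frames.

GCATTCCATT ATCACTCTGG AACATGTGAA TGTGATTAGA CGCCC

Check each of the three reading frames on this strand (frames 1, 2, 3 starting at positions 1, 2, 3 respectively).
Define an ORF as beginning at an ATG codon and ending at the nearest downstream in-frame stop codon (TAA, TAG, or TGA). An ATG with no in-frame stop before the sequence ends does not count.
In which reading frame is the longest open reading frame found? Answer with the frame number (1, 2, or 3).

Frame 1: GCA TTC CAT TAT CAC TCT GGA ACA TGT GAA TGT GAT TAG ACG CCC — no ATG→stop ORF.
Frame 2: CAT TCC ATT ATC ACT CTG GAA CAT GTG AAT GTG ATT AGA CGC — no ATG→stop ORF.
Frame 3: ATT CCA TTA TCA CTC TGG AAC ATG TGA ATG TGA TTA GAC GCC — ATG at 24, stop TGA at 27 → 6 nt; ATG at 30, stop TGA at 33 → 6 nt.
Longest ORF is 6 nt in frame 3 (positions 24–29).

3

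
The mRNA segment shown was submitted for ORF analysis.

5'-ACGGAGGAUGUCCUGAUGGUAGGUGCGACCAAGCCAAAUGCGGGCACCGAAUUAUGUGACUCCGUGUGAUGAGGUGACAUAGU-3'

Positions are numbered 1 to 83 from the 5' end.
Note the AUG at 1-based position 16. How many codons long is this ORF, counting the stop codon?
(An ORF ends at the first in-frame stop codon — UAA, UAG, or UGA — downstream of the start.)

18

Codons from position 16: AUG (16–18), GUA (19–21), GGU (22–24), GCG (25–27), ACC (28–30), AAG (31–33), CCA (34–36), AAU (37–39), GCG (40–42), GGC (43–45), ACC (46–48), GAA (49–51), UUA (52–54), UGU (55–57), GAC (58–60), UCC (61–63), GUG (64–66), UGA (67–69).
UGA is the first in-frame stop; that's 18 codons including the stop.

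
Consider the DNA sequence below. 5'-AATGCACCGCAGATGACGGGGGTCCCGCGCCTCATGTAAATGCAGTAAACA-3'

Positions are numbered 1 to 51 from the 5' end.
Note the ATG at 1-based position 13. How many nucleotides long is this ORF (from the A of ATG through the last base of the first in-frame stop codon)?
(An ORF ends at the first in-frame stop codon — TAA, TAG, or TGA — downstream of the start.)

27

Codons from position 13: ATG (13–15), ACG (16–18), GGG (19–21), GTC (22–24), CCG (25–27), CGC (28–30), CTC (31–33), ATG (34–36), TAA (37–39).
TAA is the first in-frame stop; ORF spans 13–39, 27 nucleotides.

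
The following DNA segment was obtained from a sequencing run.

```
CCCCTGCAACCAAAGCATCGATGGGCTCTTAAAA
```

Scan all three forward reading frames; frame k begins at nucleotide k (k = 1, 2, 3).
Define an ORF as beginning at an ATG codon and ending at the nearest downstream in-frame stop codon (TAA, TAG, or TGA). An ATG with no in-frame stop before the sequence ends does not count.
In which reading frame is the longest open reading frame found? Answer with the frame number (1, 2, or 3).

3

Frame 1: CCC CTG CAA CCA AAG CAT CGA TGG GCT CTT AAA — no ATG→stop ORF.
Frame 2: CCC TGC AAC CAA AGC ATC GAT GGG CTC TTA AAA — no ATG→stop ORF.
Frame 3: CCT GCA ACC AAA GCA TCG ATG GGC TCT TAA — ATG at 21, stop TAA at 30 → 12 nt.
Longest ORF is 12 nt in frame 3 (positions 21–32).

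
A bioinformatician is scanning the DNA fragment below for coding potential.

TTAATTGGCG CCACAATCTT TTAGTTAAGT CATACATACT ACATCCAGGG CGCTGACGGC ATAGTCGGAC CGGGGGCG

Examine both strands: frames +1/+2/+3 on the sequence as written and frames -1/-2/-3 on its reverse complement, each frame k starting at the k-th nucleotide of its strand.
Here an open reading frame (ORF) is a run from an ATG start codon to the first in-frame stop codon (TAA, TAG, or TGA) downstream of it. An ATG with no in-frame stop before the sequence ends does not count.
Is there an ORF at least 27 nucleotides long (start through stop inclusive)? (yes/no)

no

Reverse complement (5'→3'): CGCCCCCGGTCCGACTATGCCGTCAGCGCCCTGGATGTAGTATGTATGACTTAACTAAAAGATTGTGGCGCCAATTAA
Frame +1: TTA ATT GGC GCC ACA ATC TTT TAG TTA AGT CAT ACA TAC TAC ATC CAG GGC GCT GAC GGC ATA GTC GGA CCG GGG GCG — no ATG→stop ORF.
Frame +2: TAA TTG GCG CCA CAA TCT TTT AGT TAA GTC ATA CAT ACT ACA TCC AGG GCG CTG ACG GCA TAG TCG GAC CGG GGG — no ATG→stop ORF.
Frame +3: AAT TGG CGC CAC AAT CTT TTA GTT AAG TCA TAC ATA CTA CAT CCA GGG CGC TGA CGG CAT AGT CGG ACC GGG GGC — no ATG→stop ORF.
Frame -1: CGC CCC CGG TCC GAC TAT GCC GTC AGC GCC CTG GAT GTA GTA TGT ATG ACT TAA CTA AAA GAT TGT GGC GCC AAT TAA — ATG at 46, stop TAA at 52 → 9 nt.
Frame -2: GCC CCC GGT CCG ACT ATG CCG TCA GCG CCC TGG ATG TAG TAT GTA TGA CTT AAC TAA AAG ATT GTG GCG CCA ATT — ATG at 17, stop TAG at 38 → 24 nt; ATG at 35, stop TAG at 38 → 6 nt.
Frame -3: CCC CCG GTC CGA CTA TGC CGT CAG CGC CCT GGA TGT AGT ATG TAT GAC TTA ACT AAA AGA TTG TGG CGC CAA TTA — no ATG→stop ORF.
Largest ORF found is 24 nucleotides < 27, so no.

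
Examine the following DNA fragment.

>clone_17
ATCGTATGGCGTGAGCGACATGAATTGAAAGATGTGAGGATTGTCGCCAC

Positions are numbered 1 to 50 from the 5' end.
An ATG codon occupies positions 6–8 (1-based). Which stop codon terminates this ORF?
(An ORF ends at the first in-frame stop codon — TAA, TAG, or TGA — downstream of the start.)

Codons from position 6: ATG (6–8), GCG (9–11), TGA (12–14).
The first in-frame stop codon is TGA.

TGA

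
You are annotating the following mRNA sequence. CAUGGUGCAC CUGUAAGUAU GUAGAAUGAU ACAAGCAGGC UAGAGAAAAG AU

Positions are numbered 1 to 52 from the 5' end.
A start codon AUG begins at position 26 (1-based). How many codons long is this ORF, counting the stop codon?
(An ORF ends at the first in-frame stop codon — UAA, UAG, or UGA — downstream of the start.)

Codons from position 26: AUG (26–28), AUA (29–31), CAA (32–34), GCA (35–37), GGC (38–40), UAG (41–43).
UAG is the first in-frame stop; that's 6 codons including the stop.

6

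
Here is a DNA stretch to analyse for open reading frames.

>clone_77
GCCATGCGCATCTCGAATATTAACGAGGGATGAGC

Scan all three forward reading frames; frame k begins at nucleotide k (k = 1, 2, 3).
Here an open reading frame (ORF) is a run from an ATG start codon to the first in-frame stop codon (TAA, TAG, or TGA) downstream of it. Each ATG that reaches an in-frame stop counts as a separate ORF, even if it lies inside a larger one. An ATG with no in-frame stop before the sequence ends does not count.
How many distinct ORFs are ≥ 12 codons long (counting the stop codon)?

0

Frame 1: GCC ATG CGC ATC TCG AAT ATT AAC GAG GGA TGA — ATG at 4, stop TGA at 31 → 30 nt.
Frame 2: CCA TGC GCA TCT CGA ATA TTA ACG AGG GAT GAG — no ATG→stop ORF.
Frame 3: CAT GCG CAT CTC GAA TAT TAA CGA GGG ATG AGC — no ATG→stop ORF.
No ORF reaches 12 codons. Count = 0.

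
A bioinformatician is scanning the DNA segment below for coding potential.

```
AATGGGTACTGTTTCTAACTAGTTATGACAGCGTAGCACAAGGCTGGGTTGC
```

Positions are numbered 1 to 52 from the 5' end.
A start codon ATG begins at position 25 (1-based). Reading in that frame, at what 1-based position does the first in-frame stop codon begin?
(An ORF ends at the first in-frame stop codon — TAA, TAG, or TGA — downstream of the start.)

Codons from position 25: ATG (25–27), ACA (28–30), GCG (31–33), TAG (34–36).
TAG is a stop codon; it begins at position 34.

34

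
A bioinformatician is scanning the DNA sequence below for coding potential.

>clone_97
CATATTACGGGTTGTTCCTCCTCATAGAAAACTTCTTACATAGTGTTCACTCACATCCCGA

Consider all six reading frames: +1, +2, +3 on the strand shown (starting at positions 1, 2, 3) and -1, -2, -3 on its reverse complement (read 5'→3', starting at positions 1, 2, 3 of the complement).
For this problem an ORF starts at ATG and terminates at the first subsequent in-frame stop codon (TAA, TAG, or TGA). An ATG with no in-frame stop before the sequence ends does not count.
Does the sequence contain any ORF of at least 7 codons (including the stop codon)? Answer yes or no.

Reverse complement (5'→3'): TCGGGATGTGAGTGAACACTATGTAAGAAGTTTTCTATGAGGAGGAACAACCCGTAATATG
Frame +1: CAT ATT ACG GGT TGT TCC TCC TCA TAG AAA ACT TCT TAC ATA GTG TTC ACT CAC ATC CCG — no ATG→stop ORF.
Frame +2: ATA TTA CGG GTT GTT CCT CCT CAT AGA AAA CTT CTT ACA TAG TGT TCA CTC ACA TCC CGA — no ATG→stop ORF.
Frame +3: TAT TAC GGG TTG TTC CTC CTC ATA GAA AAC TTC TTA CAT AGT GTT CAC TCA CAT CCC — no ATG→stop ORF.
Frame -1: TCG GGA TGT GAG TGA ACA CTA TGT AAG AAG TTT TCT ATG AGG AGG AAC AAC CCG TAA TAT — ATG at 37, stop TAA at 55 → 21 nt.
Frame -2: CGG GAT GTG AGT GAA CAC TAT GTA AGA AGT TTT CTA TGA GGA GGA ACA ACC CGT AAT ATG — no ATG→stop ORF.
Frame -3: GGG ATG TGA GTG AAC ACT ATG TAA GAA GTT TTC TAT GAG GAG GAA CAA CCC GTA ATA — ATG at 6, stop TGA at 9 → 6 nt; ATG at 21, stop TAA at 24 → 6 nt.
Frame -1 has an ORF of 7 codons (positions 37–57) ≥ 7, so yes.

yes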